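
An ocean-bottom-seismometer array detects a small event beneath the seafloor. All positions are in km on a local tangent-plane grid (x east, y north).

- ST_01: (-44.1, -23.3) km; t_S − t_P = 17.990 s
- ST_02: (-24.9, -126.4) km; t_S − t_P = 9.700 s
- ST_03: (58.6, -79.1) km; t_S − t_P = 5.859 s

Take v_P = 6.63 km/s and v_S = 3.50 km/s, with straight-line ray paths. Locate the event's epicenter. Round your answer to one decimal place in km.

46.8 km east, -120.9 km north

Distance from S−P lag: d = Δt · v_P v_S / (v_P − v_S) = Δt · (6.63·3.50)/(6.63−3.50) ≈ 7.4137·Δt.
So d_ST_01 = 133.37, d_ST_02 = 71.91, d_ST_03 = 43.44 km.
Circle about each station: (x + 44.1)² + (y + 23.3)² = 133.37²; (x + 24.9)² + (y + 126.4)² = 71.91²; (x − 58.6)² + (y + 79.1)² = 43.44².
Subtracting pairs of circle equations eliminates x²+y² and gives linear equations (the radical axes):
38.4 x − 206.2 y = 26725.78
205.4 x − 111.6 y = 23103.59
Solving the 2×2 system: x ≈ 46.8, y ≈ -120.9 km.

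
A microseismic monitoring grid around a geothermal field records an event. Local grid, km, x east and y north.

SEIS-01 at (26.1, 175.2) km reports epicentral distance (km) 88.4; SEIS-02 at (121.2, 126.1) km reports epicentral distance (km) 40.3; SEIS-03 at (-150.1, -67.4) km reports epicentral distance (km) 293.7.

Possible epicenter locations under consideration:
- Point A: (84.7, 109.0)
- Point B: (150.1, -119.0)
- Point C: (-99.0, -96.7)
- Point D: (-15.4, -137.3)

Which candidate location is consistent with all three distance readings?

Point A

For each candidate, compare |candidate − station| to the reported distance:
Point A: residuals SEIS-01 0.0, SEIS-02 0.0, SEIS-03 0.0 → max 0.0 km
Point B: residuals SEIS-01 230.9, SEIS-02 206.5, SEIS-03 10.9 → max 230.9 km
Point C: residuals SEIS-01 210.9, SEIS-02 273.0, SEIS-03 234.8 → max 273.0 km
Point D: residuals SEIS-01 226.8, SEIS-02 256.4, SEIS-03 141.9 → max 256.4 km
Only Point A has all residuals ≈ 0.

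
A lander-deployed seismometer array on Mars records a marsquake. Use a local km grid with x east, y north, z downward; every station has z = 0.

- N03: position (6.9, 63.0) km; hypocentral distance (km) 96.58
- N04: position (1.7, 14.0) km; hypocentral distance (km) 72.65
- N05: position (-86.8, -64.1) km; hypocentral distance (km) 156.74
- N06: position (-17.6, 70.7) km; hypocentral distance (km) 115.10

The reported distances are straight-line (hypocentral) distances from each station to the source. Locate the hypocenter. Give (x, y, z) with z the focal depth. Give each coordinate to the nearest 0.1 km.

Each station gives a sphere (x−x_i)² + (y−y_i)² + z² = d_i² (stations at z=0).
Subtracting the N03 sphere from N04 and N05: z² cancels, leaving linear equations in x and y:
-10.4 x − 98.0 y = 231.95
-187.4 x − 254.2 y = -7613.29
Solving: x ≈ 51.208, y ≈ -7.801 km (keep extra digits for the depth step; rounded: 51.2, -7.8).
Then from the N03 sphere: z² = 96.58² − (x − 6.9)² − (y − 63.0)² with x = 51.208, y = -7.801, so z ≈ 48.494 ≈ 48.5 km.

(51.2, -7.8, 48.5)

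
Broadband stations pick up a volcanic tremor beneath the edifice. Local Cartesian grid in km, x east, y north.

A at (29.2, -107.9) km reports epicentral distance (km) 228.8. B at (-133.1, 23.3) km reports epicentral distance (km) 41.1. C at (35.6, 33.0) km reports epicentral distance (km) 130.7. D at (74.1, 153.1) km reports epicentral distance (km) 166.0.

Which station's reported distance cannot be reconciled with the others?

Solve using three stations at a time. Using A, C, D (subtract circle equations pairwise → linear system) gives (x, y) ≈ (-80.5, 92.8).
Distances from that point to each station vs reported:
  A: calculated 228.7 vs reported 228.8 → residual 0.1 km
  B: calculated 87.2 vs reported 41.1 → residual 46.1 km
  C: calculated 130.6 vs reported 130.7 → residual 0.1 km
  D: calculated 165.9 vs reported 166.0 → residual 0.1 km
A, C, D are mutually consistent (residuals ≈ 0); B is off by 46.1 km.

B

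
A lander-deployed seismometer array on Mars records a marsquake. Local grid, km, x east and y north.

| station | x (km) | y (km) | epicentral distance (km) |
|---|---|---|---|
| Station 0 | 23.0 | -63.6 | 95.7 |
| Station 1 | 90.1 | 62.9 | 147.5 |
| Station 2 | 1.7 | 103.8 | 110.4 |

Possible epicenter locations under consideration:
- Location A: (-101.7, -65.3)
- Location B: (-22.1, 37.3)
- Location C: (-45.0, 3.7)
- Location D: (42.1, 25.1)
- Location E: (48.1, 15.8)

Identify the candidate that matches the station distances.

Location C

For each candidate, compare |candidate − station| to the reported distance:
Location A: residuals Station 0 29.0, Station 1 83.2, Station 2 87.8 → max 87.8 km
Location B: residuals Station 0 14.8, Station 1 32.4, Station 2 39.8 → max 39.8 km
Location C: residuals Station 0 0.0, Station 1 0.0, Station 2 0.1 → max 0.1 km
Location D: residuals Station 0 5.0, Station 1 86.4, Station 2 21.9 → max 86.4 km
Location E: residuals Station 0 12.4, Station 1 84.4, Station 2 10.9 → max 84.4 km
Only Location C has all residuals ≈ 0.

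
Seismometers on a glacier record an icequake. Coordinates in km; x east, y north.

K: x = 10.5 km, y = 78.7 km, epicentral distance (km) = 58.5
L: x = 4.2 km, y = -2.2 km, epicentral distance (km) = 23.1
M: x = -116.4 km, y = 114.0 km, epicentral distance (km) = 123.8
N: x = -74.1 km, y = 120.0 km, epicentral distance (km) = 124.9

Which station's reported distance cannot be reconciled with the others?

Solve using three stations at a time. Using K, L, N (subtract circle equations pairwise → linear system) gives (x, y) ≈ (1.8, 20.8).
Distances from that point to each station vs reported:
  K: calculated 58.5 vs reported 58.5 → residual 0.0 km
  L: calculated 23.1 vs reported 23.1 → residual 0.0 km
  M: calculated 150.5 vs reported 123.8 → residual 26.7 km
  N: calculated 124.9 vs reported 124.9 → residual 0.0 km
K, L, N are mutually consistent (residuals ≈ 0); M is off by 26.7 km.

M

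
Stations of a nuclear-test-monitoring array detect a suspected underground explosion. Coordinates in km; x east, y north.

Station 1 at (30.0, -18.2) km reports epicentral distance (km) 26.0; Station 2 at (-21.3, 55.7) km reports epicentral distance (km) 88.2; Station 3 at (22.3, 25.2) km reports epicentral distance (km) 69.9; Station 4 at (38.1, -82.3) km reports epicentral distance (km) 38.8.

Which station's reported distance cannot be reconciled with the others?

Solve using three stations at a time. Using Station 1, Station 3, Station 4 (subtract circle equations pairwise → linear system) gives (x, y) ≈ (30.5, -44.2).
Distances from that point to each station vs reported:
  Station 1: calculated 26.0 vs reported 26.0 → residual 0.0 km
  Station 2: calculated 112.6 vs reported 88.2 → residual 24.4 km
  Station 3: calculated 69.9 vs reported 69.9 → residual 0.0 km
  Station 4: calculated 38.8 vs reported 38.8 → residual 0.0 km
Station 1, Station 3, Station 4 are mutually consistent (residuals ≈ 0); Station 2 is off by 24.4 km.

Station 2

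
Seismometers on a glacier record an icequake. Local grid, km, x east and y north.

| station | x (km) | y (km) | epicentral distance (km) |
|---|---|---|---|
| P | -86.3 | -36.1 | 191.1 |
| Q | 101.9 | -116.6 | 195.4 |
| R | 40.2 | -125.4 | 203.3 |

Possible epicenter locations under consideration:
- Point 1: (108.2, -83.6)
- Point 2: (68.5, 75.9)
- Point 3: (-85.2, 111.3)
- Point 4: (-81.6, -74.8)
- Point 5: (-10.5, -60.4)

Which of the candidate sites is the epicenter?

Point 2

For each candidate, compare |candidate − station| to the reported distance:
Point 1: residuals P 9.1, Q 161.8, R 123.5 → max 161.8 km
Point 2: residuals P 0.0, Q 0.0, R 0.0 → max 0.0 km
Point 3: residuals P 43.7, Q 99.5, R 64.6 → max 99.5 km
Point 4: residuals P 152.1, Q 7.2, R 71.4 → max 152.1 km
Point 5: residuals P 111.5, Q 69.7, R 120.9 → max 120.9 km
Only Point 2 has all residuals ≈ 0.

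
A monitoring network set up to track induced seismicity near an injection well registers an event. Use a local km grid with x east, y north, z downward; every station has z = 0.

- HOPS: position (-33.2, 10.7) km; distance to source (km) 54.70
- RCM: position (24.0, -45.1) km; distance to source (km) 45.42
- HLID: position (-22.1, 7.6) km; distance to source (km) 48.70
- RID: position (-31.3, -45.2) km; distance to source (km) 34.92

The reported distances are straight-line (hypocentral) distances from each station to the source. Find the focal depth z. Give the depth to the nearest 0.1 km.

Each station gives a sphere (x−x_i)² + (y−y_i)² + z² = d_i² (stations at z=0).
Subtracting the HOPS sphere from RCM and HLID: z² cancels, leaving linear equations in x and y:
114.4 x − 111.6 y = 2322.39
22.2 x − 6.2 y = -50.16
Solving: x ≈ -11.309, y ≈ -32.403 km (keep extra digits for the depth step; rounded: -11.3, -32.4).
Then from the HOPS sphere: z² = 54.70² − (x + 33.2)² − (y − 10.7)² with x = -11.309, y = -32.403, so z ≈ 25.593 ≈ 25.6 km.

z ≈ 25.6 km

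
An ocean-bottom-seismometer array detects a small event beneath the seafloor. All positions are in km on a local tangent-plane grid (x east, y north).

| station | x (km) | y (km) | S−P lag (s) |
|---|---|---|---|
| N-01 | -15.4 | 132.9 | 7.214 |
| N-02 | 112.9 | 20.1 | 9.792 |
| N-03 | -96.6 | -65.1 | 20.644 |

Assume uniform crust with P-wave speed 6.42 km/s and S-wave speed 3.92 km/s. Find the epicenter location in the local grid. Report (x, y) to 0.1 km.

x ≈ 42.6 km, y ≈ 89.2 km

Distance from S−P lag: d = Δt · v_P v_S / (v_P − v_S) = Δt · (6.42·3.92)/(6.42−3.92) ≈ 10.0666·Δt.
So d_N-01 = 72.62, d_N-02 = 98.57, d_N-03 = 207.81 km.
Circle about each station: (x + 15.4)² + (y − 132.9)² = 72.62²; (x − 112.9)² + (y − 20.1)² = 98.57²; (x + 96.6)² + (y + 65.1)² = 207.81².
Subtracting pairs of circle equations eliminates x²+y² and gives linear equations (the radical axes):
256.6 x − 225.6 y = -9191.53
-162.4 x − 396.0 y = -42241.33
Solving the 2×2 system: x ≈ 42.6, y ≈ 89.2 km.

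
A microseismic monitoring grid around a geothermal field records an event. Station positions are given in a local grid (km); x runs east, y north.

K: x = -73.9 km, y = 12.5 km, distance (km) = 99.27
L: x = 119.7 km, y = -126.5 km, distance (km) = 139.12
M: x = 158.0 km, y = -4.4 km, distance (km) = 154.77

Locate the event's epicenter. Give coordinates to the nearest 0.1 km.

Circle about each station: (x + 73.9)² + (y − 12.5)² = 99.27²; (x − 119.7)² + (y + 126.5)² = 139.12²; (x − 158.0)² + (y + 4.4)² = 154.77².
Subtracting the K equation from the L and M equations removes the quadratic terms:
387.2 x − 278.0 y = 15213.04
463.8 x − 33.8 y = 5266.68
Solving the 2×2 system: x ≈ 8.2, y ≈ -43.3 km.
Check against K (with the unrounded x, y): √((x + 73.9)²+(y − 12.5)²) = 99.27 ≈ 99.27 km. ✓

x ≈ 8.2 km, y ≈ -43.3 km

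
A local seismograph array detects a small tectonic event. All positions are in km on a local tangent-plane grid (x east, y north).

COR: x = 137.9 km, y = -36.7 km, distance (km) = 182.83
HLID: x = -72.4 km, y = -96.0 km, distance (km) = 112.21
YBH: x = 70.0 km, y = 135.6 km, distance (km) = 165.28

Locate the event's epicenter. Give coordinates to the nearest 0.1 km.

-38.6 km east, 11.0 km north

Circle about each station: (x − 137.9)² + (y + 36.7)² = 182.83²; (x + 72.4)² + (y + 96.0)² = 112.21²; (x − 70.0)² + (y − 135.6)² = 165.28².
Subtracting pairs of circle equations eliminates x²+y² and gives linear equations (the radical axes):
-420.6 x − 118.6 y = 14930.18
-135.8 x + 344.6 y = 9033.39
Solving the 2×2 system: x ≈ -38.6, y ≈ 11.0 km.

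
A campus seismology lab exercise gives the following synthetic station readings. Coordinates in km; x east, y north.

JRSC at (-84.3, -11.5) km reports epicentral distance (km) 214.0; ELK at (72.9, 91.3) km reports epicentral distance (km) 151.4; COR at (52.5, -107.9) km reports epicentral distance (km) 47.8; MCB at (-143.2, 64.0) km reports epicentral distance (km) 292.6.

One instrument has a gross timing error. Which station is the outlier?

COR

Solve using three stations at a time. Using JRSC, ELK, MCB (subtract circle equations pairwise → linear system) gives (x, y) ≈ (126.1, -50.4).
Distances from that point to each station vs reported:
  JRSC: calculated 213.9 vs reported 214.0 → residual 0.1 km
  ELK: calculated 151.3 vs reported 151.4 → residual 0.1 km
  COR: calculated 93.4 vs reported 47.8 → residual 45.6 km
  MCB: calculated 292.6 vs reported 292.6 → residual 0.0 km
JRSC, ELK, MCB are mutually consistent (residuals ≈ 0); COR is off by 45.6 km.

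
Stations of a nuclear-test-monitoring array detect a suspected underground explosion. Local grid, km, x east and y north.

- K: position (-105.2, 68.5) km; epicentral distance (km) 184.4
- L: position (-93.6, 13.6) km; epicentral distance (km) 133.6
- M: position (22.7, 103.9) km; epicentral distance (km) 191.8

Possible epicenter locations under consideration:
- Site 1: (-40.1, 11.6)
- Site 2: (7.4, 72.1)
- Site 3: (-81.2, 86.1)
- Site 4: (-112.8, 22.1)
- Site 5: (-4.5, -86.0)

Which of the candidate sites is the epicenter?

For each candidate, compare |candidate − station| to the reported distance:
Site 1: residuals K 97.9, L 80.1, M 80.2 → max 97.9 km
Site 2: residuals K 71.7, L 16.9, M 156.5 → max 156.5 km
Site 3: residuals K 154.6, L 60.0, M 86.4 → max 154.6 km
Site 4: residuals K 137.4, L 112.6, M 33.5 → max 137.4 km
Site 5: residuals K 0.0, L 0.0, M 0.0 → max 0.0 km
Only Site 5 has all residuals ≈ 0.

Site 5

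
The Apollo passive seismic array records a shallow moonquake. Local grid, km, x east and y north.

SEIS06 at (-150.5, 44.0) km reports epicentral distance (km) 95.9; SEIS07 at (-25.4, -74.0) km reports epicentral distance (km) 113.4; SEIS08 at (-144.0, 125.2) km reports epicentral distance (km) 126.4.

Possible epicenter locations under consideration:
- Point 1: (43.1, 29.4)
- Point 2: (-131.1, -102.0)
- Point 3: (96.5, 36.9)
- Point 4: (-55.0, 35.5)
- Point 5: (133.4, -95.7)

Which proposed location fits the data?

For each candidate, compare |candidate − station| to the reported distance:
Point 1: residuals SEIS06 98.2, SEIS07 10.6, SEIS08 83.8 → max 98.2 km
Point 2: residuals SEIS06 51.4, SEIS07 4.1, SEIS08 101.2 → max 101.2 km
Point 3: residuals SEIS06 151.2, SEIS07 51.4, SEIS08 129.8 → max 151.2 km
Point 4: residuals SEIS06 0.0, SEIS07 0.0, SEIS08 0.0 → max 0.0 km
Point 5: residuals SEIS06 220.5, SEIS07 46.9, SEIS08 228.2 → max 228.2 km
Only Point 4 has all residuals ≈ 0.

Point 4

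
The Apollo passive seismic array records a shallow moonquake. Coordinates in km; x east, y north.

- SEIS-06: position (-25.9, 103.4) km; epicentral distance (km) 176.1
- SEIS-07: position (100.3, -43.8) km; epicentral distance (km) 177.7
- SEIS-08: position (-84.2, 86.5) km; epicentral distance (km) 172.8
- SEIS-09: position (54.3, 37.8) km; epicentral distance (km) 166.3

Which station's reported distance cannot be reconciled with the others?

Solve using three stations at a time. Using SEIS-06, SEIS-07, SEIS-09 (subtract circle equations pairwise → linear system) gives (x, y) ≈ (-76.2, -65.5).
Distances from that point to each station vs reported:
  SEIS-06: calculated 176.2 vs reported 176.1 → residual 0.1 km
  SEIS-07: calculated 177.8 vs reported 177.7 → residual 0.1 km
  SEIS-08: calculated 152.2 vs reported 172.8 → residual 20.6 km
  SEIS-09: calculated 166.5 vs reported 166.3 → residual 0.2 km
SEIS-06, SEIS-07, SEIS-09 are mutually consistent (residuals ≈ 0); SEIS-08 is off by 20.6 km.

SEIS-08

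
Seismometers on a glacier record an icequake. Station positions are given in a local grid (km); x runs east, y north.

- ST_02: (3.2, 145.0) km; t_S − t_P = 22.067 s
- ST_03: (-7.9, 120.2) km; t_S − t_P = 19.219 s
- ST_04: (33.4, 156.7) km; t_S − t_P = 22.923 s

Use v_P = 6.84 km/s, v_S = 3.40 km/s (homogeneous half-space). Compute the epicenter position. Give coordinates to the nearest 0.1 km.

(46.7, 2.3)

Distance from S−P lag: d = Δt · v_P v_S / (v_P − v_S) = Δt · (6.84·3.40)/(6.84−3.40) ≈ 6.7605·Δt.
So d_ST_02 = 149.18, d_ST_03 = 129.93, d_ST_04 = 154.97 km.
Circle about each station: (x − 3.2)² + (y − 145.0)² = 149.18²; (x + 7.9)² + (y − 120.2)² = 129.93²; (x − 33.4)² + (y − 156.7)² = 154.97².
Subtracting pairs of circle equations eliminates x²+y² and gives linear equations (the radical axes):
-22.2 x − 49.6 y = -1151.92
60.4 x + 23.4 y = 2874.18
Solving the 2×2 system: x ≈ 46.7, y ≈ 2.3 km.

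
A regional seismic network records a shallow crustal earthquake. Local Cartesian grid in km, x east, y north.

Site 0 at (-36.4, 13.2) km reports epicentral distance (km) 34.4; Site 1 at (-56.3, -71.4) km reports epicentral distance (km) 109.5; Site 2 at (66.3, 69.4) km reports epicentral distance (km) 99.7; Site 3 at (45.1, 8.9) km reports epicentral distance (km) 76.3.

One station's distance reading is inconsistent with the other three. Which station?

Site 0

Solve using three stations at a time. Using Site 1, Site 2, Site 3 (subtract circle equations pairwise → linear system) gives (x, y) ≈ (-26.9, 34.1).
Distances from that point to each station vs reported:
  Site 0: calculated 22.9 vs reported 34.4 → residual 11.5 km
  Site 1: calculated 109.5 vs reported 109.5 → residual 0.0 km
  Site 2: calculated 99.7 vs reported 99.7 → residual 0.0 km
  Site 3: calculated 76.3 vs reported 76.3 → residual 0.0 km
Site 1, Site 2, Site 3 are mutually consistent (residuals ≈ 0); Site 0 is off by 11.5 km.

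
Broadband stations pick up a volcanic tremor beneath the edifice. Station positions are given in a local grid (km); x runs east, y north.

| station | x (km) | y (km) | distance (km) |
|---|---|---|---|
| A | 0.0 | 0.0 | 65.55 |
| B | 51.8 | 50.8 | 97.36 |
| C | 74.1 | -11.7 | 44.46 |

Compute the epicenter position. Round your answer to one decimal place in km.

x ≈ 46.3 km, y ≈ -46.4 km

Circle about each station: x² + y² = 65.55²; (x − 51.8)² + (y − 50.8)² = 97.36²; (x − 74.1)² + (y + 11.7)² = 44.46².
Subtracting pairs of circle equations eliminates x²+y² and gives linear equations (the radical axes):
103.6 x + 101.6 y = 81.71
148.2 x − 23.4 y = 7947.81
Solving the 2×2 system: x ≈ 46.3, y ≈ -46.4 km.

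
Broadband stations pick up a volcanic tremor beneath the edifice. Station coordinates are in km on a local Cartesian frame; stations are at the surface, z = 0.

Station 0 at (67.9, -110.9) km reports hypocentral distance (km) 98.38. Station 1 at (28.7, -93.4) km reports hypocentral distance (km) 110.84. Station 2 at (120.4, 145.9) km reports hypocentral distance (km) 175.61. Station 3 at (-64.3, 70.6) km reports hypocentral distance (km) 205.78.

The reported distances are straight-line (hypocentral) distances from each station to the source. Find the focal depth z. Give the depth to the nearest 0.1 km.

Each station gives a sphere (x−x_i)² + (y−y_i)² + z² = d_i² (stations at z=0).
Subtracting the Station 0 sphere from Station 1 and Station 2: z² cancels, leaving linear equations in x and y:
-78.4 x + 35.0 y = -9968.85
105.0 x + 513.6 y = -2286.50
Solving: x ≈ 114.698, y ≈ -27.901 km (keep extra digits for the depth step; rounded: 114.7, -27.9).
Then from the Station 0 sphere: z² = 98.38² − (x − 67.9)² − (y + 110.9)² with x = 114.698, y = -27.901, so z ≈ 24.490 ≈ 24.5 km.

depth ≈ 24.5 km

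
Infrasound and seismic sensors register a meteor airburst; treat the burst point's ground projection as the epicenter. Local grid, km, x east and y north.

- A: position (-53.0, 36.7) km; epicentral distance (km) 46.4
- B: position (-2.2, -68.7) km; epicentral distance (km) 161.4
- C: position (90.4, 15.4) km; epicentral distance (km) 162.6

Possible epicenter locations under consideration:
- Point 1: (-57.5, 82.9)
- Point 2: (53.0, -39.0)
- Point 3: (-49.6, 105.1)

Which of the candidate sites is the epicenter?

For each candidate, compare |candidate − station| to the reported distance:
Point 1: residuals A 0.0, B 0.0, C 0.0 → max 0.0 km
Point 2: residuals A 83.9, B 98.7, C 96.6 → max 98.7 km
Point 3: residuals A 22.1, B 18.7, C 3.7 → max 22.1 km
Only Point 1 has all residuals ≈ 0.

Point 1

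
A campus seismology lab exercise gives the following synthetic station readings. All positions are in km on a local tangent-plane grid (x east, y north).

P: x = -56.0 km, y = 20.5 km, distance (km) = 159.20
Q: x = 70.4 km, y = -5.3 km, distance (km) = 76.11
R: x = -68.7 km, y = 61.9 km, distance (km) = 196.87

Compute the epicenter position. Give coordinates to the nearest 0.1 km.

x ≈ 66.4 km, y ≈ -81.3 km

Circle about each station: (x + 56.0)² + (y − 20.5)² = 159.20²; (x − 70.4)² + (y + 5.3)² = 76.11²; (x + 68.7)² + (y − 61.9)² = 196.87².
Subtracting pairs of circle equations eliminates x²+y² and gives linear equations (the radical axes):
252.8 x − 51.6 y = 20979.91
-25.4 x + 82.8 y = -8418.11
Solving the 2×2 system: x ≈ 66.4, y ≈ -81.3 km.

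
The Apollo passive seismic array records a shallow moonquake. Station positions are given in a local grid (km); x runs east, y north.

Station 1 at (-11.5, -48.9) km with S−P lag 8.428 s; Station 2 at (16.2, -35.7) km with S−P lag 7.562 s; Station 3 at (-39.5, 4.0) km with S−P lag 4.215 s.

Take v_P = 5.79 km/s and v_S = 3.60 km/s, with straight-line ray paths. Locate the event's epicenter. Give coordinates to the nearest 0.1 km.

Distance from S−P lag: d = Δt · v_P v_S / (v_P − v_S) = Δt · (5.79·3.60)/(5.79−3.60) ≈ 9.5178·Δt.
So d_Station 1 = 80.22, d_Station 2 = 71.97, d_Station 3 = 40.12 km.
Circle about each station: (x + 11.5)² + (y + 48.9)² = 80.22²; (x − 16.2)² + (y + 35.7)² = 71.97²; (x + 39.5)² + (y − 4.0)² = 40.12².
Subtracting pairs of circle equations eliminates x²+y² and gives linear equations (the radical axes):
55.4 x + 26.4 y = 269.04
-56.0 x + 105.8 y = 3878.42
Solving the 2×2 system: x ≈ -10.1, y ≈ 31.3 km.
Check against Station 1 (with the unrounded x, y): √((x + 11.5)²+(y + 48.9)²) = 80.24 ≈ 80.22 km. ✓

(-10.1, 31.3)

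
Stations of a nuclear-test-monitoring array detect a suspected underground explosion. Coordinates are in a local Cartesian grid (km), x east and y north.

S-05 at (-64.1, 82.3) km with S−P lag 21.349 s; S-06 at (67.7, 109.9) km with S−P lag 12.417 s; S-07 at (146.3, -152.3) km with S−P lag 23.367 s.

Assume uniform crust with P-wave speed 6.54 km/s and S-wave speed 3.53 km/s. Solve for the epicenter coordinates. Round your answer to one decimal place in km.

(85.8, 16.4)

Distance from S−P lag: d = Δt · v_P v_S / (v_P − v_S) = Δt · (6.54·3.53)/(6.54−3.53) ≈ 7.6698·Δt.
So d_S-05 = 163.74, d_S-06 = 95.24, d_S-07 = 179.22 km.
Circle about each station: (x + 64.1)² + (y − 82.3)² = 163.74²; (x − 67.7)² + (y − 109.9)² = 95.24²; (x − 146.3)² + (y + 152.3)² = 179.22².
Subtracting pairs of circle equations eliminates x²+y² and gives linear equations (the radical axes):
263.6 x + 55.2 y = 23519.33
420.8 x − 469.2 y = 28407.86
Solving the 2×2 system: x ≈ 85.8, y ≈ 16.4 km.
Check against S-05 (with the unrounded x, y): √((x + 64.1)²+(y − 82.3)²) = 163.74 ≈ 163.74 km. ✓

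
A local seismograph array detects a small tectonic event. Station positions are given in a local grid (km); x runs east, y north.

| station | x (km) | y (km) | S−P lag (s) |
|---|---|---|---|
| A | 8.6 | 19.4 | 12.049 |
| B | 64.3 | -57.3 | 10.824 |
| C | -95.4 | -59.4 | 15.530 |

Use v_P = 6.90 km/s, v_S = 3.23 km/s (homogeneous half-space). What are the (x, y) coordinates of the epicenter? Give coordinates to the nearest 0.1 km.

x ≈ -1.3 km, y ≈ -53.1 km

Distance from S−P lag: d = Δt · v_P v_S / (v_P − v_S) = Δt · (6.90·3.23)/(6.90−3.23) ≈ 6.0728·Δt.
So d_A = 73.17, d_B = 65.73, d_C = 94.31 km.
Circle about each station: (x − 8.6)² + (y − 19.4)² = 73.17²; (x − 64.3)² + (y + 57.3)² = 65.73²; (x + 95.4)² + (y + 59.4)² = 94.31².
Subtracting pairs of circle equations eliminates x²+y² and gives linear equations (the radical axes):
111.4 x − 153.4 y = 8000.88
-208.0 x − 157.6 y = 8638.67
Solving the 2×2 system: x ≈ -1.3, y ≈ -53.1 km.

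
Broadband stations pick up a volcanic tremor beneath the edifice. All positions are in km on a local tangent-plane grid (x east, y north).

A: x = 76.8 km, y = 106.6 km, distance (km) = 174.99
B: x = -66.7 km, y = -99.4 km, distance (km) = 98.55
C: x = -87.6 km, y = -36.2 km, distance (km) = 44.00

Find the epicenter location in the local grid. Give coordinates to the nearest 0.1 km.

Circle about each station: (x − 76.8)² + (y − 106.6)² = 174.99²; (x + 66.7)² + (y + 99.4)² = 98.55²; (x + 87.6)² + (y + 36.2)² = 44.00².
Subtracting the A equation from the B and C equations removes the quadratic terms:
-287.0 x − 412.0 y = 17976.85
-328.8 x − 285.6 y = 20407.90
Solving the 2×2 system: x ≈ -61.2, y ≈ -1.0 km.

(-61.2, -1.0)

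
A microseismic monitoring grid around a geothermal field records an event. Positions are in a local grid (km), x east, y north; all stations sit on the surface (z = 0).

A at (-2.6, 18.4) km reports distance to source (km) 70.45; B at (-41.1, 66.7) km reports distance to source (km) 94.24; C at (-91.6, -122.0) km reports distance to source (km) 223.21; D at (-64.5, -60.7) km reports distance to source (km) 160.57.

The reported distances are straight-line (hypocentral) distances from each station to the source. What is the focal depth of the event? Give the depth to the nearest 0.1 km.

Each station gives a sphere (x−x_i)² + (y−y_i)² + z² = d_i² (stations at z=0).
Subtracting the A sphere from B and C: z² cancels, leaving linear equations in x and y:
-77.0 x + 96.6 y = 1874.80
-178.0 x − 280.8 y = -21930.26
Solving: x ≈ 41.014, y ≈ 52.100 km (keep extra digits for the depth step; rounded: 41.0, 52.1).
Then from the A sphere: z² = 70.45² − (x + 2.6)² − (y − 18.4)² with x = 41.014, y = 52.100, so z ≈ 43.879 ≈ 43.9 km.
Check against D (with the unrounded solution): distance 160.57 ≈ 160.57 km. ✓

depth ≈ 43.9 km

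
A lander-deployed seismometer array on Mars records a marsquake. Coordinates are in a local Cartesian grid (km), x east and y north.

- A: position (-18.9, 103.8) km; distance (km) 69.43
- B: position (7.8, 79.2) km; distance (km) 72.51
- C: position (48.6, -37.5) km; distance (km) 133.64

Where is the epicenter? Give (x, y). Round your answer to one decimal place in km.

(-56.3, 45.3)

Circle about each station: (x + 18.9)² + (y − 103.8)² = 69.43²; (x − 7.8)² + (y − 79.2)² = 72.51²; (x − 48.6)² + (y + 37.5)² = 133.64².
Subtracting the A equation from the B and C equations removes the quadratic terms:
53.4 x − 49.2 y = -5235.35
135.0 x − 282.6 y = -20402.56
Solving the 2×2 system: x ≈ -56.3, y ≈ 45.3 km.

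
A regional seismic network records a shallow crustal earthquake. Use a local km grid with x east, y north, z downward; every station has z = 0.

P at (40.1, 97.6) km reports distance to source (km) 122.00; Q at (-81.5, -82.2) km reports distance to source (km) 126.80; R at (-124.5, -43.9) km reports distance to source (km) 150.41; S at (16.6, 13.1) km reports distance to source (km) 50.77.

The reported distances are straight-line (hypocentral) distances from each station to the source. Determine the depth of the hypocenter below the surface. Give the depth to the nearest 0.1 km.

Each station gives a sphere (x−x_i)² + (y−y_i)² + z² = d_i² (stations at z=0).
Subtracting the P sphere from Q and R: z² cancels, leaving linear equations in x and y:
-243.2 x − 359.6 y = 1071.08
-329.2 x − 283.0 y = -1445.48
Solving: x ≈ 16.606, y ≈ -14.209 km (keep extra digits for the depth step; rounded: 16.6, -14.2).
Then from the P sphere: z² = 122.00² − (x − 40.1)² − (y − 97.6)² with x = 16.606, y = -14.209, so z ≈ 42.788 ≈ 42.8 km.

depth ≈ 42.8 km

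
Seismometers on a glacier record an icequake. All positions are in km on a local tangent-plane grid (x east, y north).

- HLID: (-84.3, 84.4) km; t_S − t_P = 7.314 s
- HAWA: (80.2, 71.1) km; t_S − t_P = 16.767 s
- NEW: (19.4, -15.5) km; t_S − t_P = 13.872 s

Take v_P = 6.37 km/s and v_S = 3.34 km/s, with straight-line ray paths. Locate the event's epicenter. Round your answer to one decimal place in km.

Distance from S−P lag: d = Δt · v_P v_S / (v_P − v_S) = Δt · (6.37·3.34)/(6.37−3.34) ≈ 7.0217·Δt.
So d_HLID = 51.36, d_HAWA = 117.73, d_NEW = 97.41 km.
Circle about each station: (x + 84.3)² + (y − 84.4)² = 51.36²; (x − 80.2)² + (y − 71.1)² = 117.73²; (x − 19.4)² + (y + 15.5)² = 97.41².
Subtracting pairs of circle equations eliminates x²+y² and gives linear equations (the radical axes):
329.0 x − 26.6 y = -13965.10
207.4 x − 199.8 y = -20464.10
Solving the 2×2 system: x ≈ -37.3, y ≈ 63.7 km.
Check against HLID (with the unrounded x, y): √((x + 84.3)²+(y − 84.4)²) = 51.36 ≈ 51.36 km. ✓

-37.3 km east, 63.7 km north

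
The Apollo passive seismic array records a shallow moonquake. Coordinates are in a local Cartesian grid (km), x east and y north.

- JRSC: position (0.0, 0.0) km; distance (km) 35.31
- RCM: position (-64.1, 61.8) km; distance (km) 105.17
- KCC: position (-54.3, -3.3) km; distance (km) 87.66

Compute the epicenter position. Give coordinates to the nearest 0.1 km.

Circle about each station: x² + y² = 35.31²; (x + 64.1)² + (y − 61.8)² = 105.17²; (x + 54.3)² + (y + 3.3)² = 87.66².
Subtracting the JRSC equation from the RCM and KCC equations removes the quadratic terms:
-128.2 x + 123.6 y = -1885.88
-108.6 x − 6.6 y = -3478.10
Solving the 2×2 system: x ≈ 31.0, y ≈ 16.9 km.

x ≈ 31.0 km, y ≈ 16.9 km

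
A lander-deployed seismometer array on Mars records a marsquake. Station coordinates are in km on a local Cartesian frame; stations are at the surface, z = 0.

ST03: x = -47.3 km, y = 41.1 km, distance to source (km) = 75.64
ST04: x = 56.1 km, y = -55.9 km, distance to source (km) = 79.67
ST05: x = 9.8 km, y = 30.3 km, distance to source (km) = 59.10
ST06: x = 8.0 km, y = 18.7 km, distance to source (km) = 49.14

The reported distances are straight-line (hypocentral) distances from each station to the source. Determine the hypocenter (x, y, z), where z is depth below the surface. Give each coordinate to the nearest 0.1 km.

x ≈ -9.6 km, y ≈ -19.1 km, depth ≈ 26.0 km

Each station gives a sphere (x−x_i)² + (y−y_i)² + z² = d_i² (stations at z=0).
Subtracting the ST03 sphere from ST04 and ST05: z² cancels, leaving linear equations in x and y:
206.8 x − 194.0 y = 1719.62
114.2 x − 21.6 y = -683.77
Solving: x ≈ -9.600, y ≈ -19.097 km (keep extra digits for the depth step; rounded: -9.6, -19.1).
Then from the ST03 sphere: z² = 75.64² − (x + 47.3)² − (y − 41.1)² with x = -9.600, y = -19.097, so z ≈ 26.008 ≈ 26.0 km.
Check against ST06 (with the unrounded solution): distance 49.14 ≈ 49.14 km. ✓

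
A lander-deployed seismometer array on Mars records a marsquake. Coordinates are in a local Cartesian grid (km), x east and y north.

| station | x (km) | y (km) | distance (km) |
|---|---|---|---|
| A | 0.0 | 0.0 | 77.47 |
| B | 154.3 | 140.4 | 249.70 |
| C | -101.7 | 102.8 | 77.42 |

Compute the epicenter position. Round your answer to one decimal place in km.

Circle about each station: x² + y² = 77.47²; (x − 154.3)² + (y − 140.4)² = 249.70²; (x + 101.7)² + (y − 102.8)² = 77.42².
Subtracting the A equation from the B and C equations removes the quadratic terms:
308.6 x + 280.8 y = -12827.84
-203.4 x + 205.6 y = 20918.47
Solving the 2×2 system: x ≈ -70.6, y ≈ 31.9 km.
Check against A (with the unrounded x, y): √(x²+y²) = 77.47 ≈ 77.47 km. ✓

(-70.6, 31.9)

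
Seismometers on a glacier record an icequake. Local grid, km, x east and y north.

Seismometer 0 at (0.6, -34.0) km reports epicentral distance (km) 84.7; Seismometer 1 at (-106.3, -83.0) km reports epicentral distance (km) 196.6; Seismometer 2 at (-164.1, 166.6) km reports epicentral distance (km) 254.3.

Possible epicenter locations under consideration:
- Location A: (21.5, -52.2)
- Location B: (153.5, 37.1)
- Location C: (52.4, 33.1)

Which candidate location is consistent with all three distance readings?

Location C

For each candidate, compare |candidate − station| to the reported distance:
Location A: residuals Seismometer 0 57.0, Seismometer 1 65.1, Seismometer 2 32.6 → max 65.1 km
Location B: residuals Seismometer 0 83.9, Seismometer 1 89.6, Seismometer 2 88.7 → max 89.6 km
Location C: residuals Seismometer 0 0.1, Seismometer 1 0.0, Seismometer 2 0.1 → max 0.1 km
Only Location C has all residuals ≈ 0.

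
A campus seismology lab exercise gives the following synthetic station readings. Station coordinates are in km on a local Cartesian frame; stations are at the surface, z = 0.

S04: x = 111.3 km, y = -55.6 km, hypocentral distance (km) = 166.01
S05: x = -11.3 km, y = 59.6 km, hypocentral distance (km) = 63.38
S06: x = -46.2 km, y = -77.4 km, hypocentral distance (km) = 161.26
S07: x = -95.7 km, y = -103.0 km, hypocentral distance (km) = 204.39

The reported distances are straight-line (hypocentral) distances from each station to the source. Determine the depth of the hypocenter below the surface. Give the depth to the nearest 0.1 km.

Each station gives a sphere (x−x_i)² + (y−y_i)² + z² = d_i² (stations at z=0).
Subtracting the S04 sphere from S05 and S06: z² cancels, leaving linear equations in x and y:
-245.2 x + 230.4 y = 11743.10
-315.0 x − 43.6 y = -5799.32
Solving: x ≈ 9.898, y ≈ 61.502 km (keep extra digits for the depth step; rounded: 9.9, 61.5).
Then from the S04 sphere: z² = 166.01² − (x − 111.3)² − (y + 55.6)² with x = 9.898, y = 61.502, so z ≈ 59.700 ≈ 59.7 km.

59.7 km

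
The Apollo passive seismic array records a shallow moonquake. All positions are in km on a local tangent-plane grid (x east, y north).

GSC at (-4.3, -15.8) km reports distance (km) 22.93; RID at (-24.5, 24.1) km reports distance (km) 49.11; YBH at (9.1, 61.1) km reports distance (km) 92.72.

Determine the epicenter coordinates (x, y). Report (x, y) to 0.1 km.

(-25.3, -25.0)

Circle about each station: (x + 4.3)² + (y + 15.8)² = 22.93²; (x + 24.5)² + (y − 24.1)² = 49.11²; (x − 9.1)² + (y − 61.1)² = 92.72².
Subtracting the GSC equation from the RID and YBH equations removes the quadratic terms:
-40.4 x + 79.8 y = -973.08
26.8 x + 153.8 y = -4523.32
Solving the 2×2 system: x ≈ -25.3, y ≈ -25.0 km.
Check against GSC (with the unrounded x, y): √((x + 4.3)²+(y + 15.8)²) = 22.93 ≈ 22.93 km. ✓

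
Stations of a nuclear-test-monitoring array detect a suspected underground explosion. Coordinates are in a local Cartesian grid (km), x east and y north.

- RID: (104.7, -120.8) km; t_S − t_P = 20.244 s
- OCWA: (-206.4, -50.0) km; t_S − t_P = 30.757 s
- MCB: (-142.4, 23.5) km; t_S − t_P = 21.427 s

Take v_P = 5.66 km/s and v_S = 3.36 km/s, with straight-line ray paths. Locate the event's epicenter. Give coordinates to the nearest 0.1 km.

Distance from S−P lag: d = Δt · v_P v_S / (v_P − v_S) = Δt · (5.66·3.36)/(5.66−3.36) ≈ 8.2685·Δt.
So d_RID = 167.39, d_OCWA = 254.31, d_MCB = 177.17 km.
Circle about each station: (x − 104.7)² + (y + 120.8)² = 167.39²; (x + 206.4)² + (y + 50.0)² = 254.31²; (x + 142.4)² + (y − 23.5)² = 177.17².
Subtracting pairs of circle equations eliminates x²+y² and gives linear equations (the radical axes):
-622.2 x + 141.6 y = -17107.93
-494.2 x + 288.6 y = -8094.52
Solving the 2×2 system: x ≈ 34.6, y ≈ 31.2 km.
Check against RID (with the unrounded x, y): √((x − 104.7)²+(y + 120.8)²) = 167.38 ≈ 167.39 km. ✓

(34.6, 31.2)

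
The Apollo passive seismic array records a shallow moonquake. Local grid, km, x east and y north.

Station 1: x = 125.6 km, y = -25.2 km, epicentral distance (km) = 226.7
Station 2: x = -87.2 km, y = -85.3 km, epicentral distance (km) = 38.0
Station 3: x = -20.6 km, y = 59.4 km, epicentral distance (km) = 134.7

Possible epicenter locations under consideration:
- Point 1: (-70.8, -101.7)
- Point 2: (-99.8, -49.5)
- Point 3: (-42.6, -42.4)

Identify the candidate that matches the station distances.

For each candidate, compare |candidate − station| to the reported distance:
Point 1: residuals Station 1 15.9, Station 2 14.8, Station 3 34.0 → max 34.0 km
Point 2: residuals Station 1 0.0, Station 2 0.0, Station 3 0.0 → max 0.0 km
Point 3: residuals Station 1 57.6, Station 2 23.9, Station 3 30.5 → max 57.6 km
Only Point 2 has all residuals ≈ 0.

Point 2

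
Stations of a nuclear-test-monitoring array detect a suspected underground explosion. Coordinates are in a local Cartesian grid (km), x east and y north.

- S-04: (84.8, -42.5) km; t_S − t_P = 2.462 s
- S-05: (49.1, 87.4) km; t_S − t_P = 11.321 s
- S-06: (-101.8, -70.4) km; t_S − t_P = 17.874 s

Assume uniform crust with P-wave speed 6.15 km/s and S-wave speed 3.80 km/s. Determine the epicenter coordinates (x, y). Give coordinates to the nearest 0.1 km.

Distance from S−P lag: d = Δt · v_P v_S / (v_P − v_S) = Δt · (6.15·3.80)/(6.15−3.80) ≈ 9.9447·Δt.
So d_S-04 = 24.48, d_S-05 = 112.58, d_S-06 = 177.75 km.
Circle about each station: (x − 84.8)² + (y + 42.5)² = 24.48²; (x − 49.1)² + (y − 87.4)² = 112.58²; (x + 101.8)² + (y + 70.4)² = 177.75².
Subtracting the S-04 equation from the S-05 and S-06 equations removes the quadratic terms:
-71.4 x + 259.8 y = -11022.71
-373.2 x − 55.8 y = -24673.68
Solving the 2×2 system: x ≈ 69.6, y ≈ -23.3 km.

69.6 km east, -23.3 km north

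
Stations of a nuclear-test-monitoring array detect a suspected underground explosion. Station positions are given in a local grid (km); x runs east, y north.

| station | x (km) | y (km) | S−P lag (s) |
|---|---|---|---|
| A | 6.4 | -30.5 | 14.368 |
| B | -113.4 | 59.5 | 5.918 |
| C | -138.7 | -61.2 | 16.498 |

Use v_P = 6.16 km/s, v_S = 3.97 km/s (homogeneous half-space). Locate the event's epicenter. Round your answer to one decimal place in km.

-70.9 km east, 110.1 km north

Distance from S−P lag: d = Δt · v_P v_S / (v_P − v_S) = Δt · (6.16·3.97)/(6.16−3.97) ≈ 11.1668·Δt.
So d_A = 160.44, d_B = 66.08, d_C = 184.23 km.
Circle about each station: (x − 6.4)² + (y + 30.5)² = 160.44²; (x + 113.4)² + (y − 59.5)² = 66.08²; (x + 138.7)² + (y + 61.2)² = 184.23².
Subtracting pairs of circle equations eliminates x²+y² and gives linear equations (the radical axes):
-239.6 x + 180.0 y = 36803.03
-290.2 x − 61.4 y = 13812.22
Solving the 2×2 system: x ≈ -70.9, y ≈ 110.1 km.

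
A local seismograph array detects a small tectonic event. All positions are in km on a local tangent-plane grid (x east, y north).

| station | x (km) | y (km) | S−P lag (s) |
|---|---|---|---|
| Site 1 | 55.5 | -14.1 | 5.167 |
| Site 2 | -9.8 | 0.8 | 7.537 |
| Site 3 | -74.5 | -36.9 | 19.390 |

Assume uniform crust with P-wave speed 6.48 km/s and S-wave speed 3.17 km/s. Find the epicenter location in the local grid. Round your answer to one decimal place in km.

x ≈ 35.8 km, y ≈ 11.2 km

Distance from S−P lag: d = Δt · v_P v_S / (v_P − v_S) = Δt · (6.48·3.17)/(6.48−3.17) ≈ 6.2059·Δt.
So d_Site 1 = 32.07, d_Site 2 = 46.77, d_Site 3 = 120.33 km.
Circle about each station: (x − 55.5)² + (y + 14.1)² = 32.07²; (x + 9.8)² + (y − 0.8)² = 46.77²; (x + 74.5)² + (y + 36.9)² = 120.33².
Subtracting pairs of circle equations eliminates x²+y² and gives linear equations (the radical axes):
-130.6 x + 29.8 y = -4341.33
-260.0 x − 45.6 y = -9818.02
Solving the 2×2 system: x ≈ 35.8, y ≈ 11.2 km.
Check against Site 1 (with the unrounded x, y): √((x − 55.5)²+(y + 14.1)²) = 32.07 ≈ 32.07 km. ✓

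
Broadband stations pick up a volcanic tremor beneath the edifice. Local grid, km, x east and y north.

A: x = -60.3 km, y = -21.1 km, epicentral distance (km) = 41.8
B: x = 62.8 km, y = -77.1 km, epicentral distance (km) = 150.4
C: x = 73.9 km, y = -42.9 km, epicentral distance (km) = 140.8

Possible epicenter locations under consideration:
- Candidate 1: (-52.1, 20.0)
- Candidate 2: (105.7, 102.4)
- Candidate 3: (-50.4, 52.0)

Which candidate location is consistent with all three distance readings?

Candidate 1

For each candidate, compare |candidate − station| to the reported distance:
Candidate 1: residuals A 0.1, B 0.0, C 0.0 → max 0.1 km
Candidate 2: residuals A 165.1, B 34.2, C 7.9 → max 165.1 km
Candidate 3: residuals A 32.0, B 21.3, C 15.6 → max 32.0 km
Only Candidate 1 has all residuals ≈ 0.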